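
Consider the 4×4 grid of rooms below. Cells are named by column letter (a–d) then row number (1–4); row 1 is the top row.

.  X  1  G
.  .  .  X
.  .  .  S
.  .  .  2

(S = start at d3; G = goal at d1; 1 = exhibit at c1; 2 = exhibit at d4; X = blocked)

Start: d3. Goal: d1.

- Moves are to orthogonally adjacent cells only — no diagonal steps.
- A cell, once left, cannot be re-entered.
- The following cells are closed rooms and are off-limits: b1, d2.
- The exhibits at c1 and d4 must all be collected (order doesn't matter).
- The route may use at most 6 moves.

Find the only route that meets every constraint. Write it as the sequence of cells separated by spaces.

d3 d4 c4 c3 c2 c1 d1

Any route must reach c1 and d4 and still end at d1 within 6 moves, so the order of the required stops is forced.
Route from d3: down to d4, left to c4, 3× up (reaching c1), right to d1 — 6 moves in all.
Check: all required cells visited; 6 ≤ 6 moves.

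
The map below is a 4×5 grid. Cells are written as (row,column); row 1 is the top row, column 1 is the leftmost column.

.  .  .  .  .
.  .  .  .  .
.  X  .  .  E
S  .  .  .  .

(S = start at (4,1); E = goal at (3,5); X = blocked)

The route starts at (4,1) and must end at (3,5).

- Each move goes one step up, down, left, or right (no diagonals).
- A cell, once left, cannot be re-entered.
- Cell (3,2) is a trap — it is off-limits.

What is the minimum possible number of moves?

5

The Manhattan distance from (4,1) to (3,5) is |4−3| + |1−5| = 5, so at least 5 moves are needed.
A route of 5 moves achieves this: (4,1) → (4,2) → (4,3) → (3,3) → (3,4) → (3,5).
Since 5 matches the lower bound, it is optimal.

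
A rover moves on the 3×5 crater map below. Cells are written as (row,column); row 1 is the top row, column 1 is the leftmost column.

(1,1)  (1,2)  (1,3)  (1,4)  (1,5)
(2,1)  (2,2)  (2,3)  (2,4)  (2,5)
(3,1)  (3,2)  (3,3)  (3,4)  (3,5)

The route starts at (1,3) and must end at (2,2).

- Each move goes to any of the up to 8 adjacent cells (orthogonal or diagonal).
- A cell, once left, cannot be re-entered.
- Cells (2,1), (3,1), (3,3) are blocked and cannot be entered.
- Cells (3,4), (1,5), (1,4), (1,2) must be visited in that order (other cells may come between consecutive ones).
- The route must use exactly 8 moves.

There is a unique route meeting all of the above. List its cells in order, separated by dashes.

(1,3) - (2,4) - (3,4) - (2,5) - (1,5) - (1,4) - (2,3) - (1,2) - (2,2)

The waypoints must appear in the order (3,4), (1,5), (1,4), (1,2), with no cell reused.
Route from (1,3): down-right 1 to (2,4), down 1 to (3,4), up-right 1 to (2,5), up 1 to (1,5), left 1 to (1,4), down-left 1 to (2,3), up-left 1 to (1,2), down 1 to (2,2) — 8 moves in all.
Check: order respected ((3,4) at step 2, (1,5) at step 4, (1,4) at step 5, (1,2) at step 7); 8 moves as required.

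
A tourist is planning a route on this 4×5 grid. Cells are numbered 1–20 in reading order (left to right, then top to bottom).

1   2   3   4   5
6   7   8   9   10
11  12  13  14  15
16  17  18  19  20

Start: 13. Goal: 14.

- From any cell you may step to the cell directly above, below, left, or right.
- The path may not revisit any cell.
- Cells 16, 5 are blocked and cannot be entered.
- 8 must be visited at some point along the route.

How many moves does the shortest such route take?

Any route passes through 8 somewhere between 13 and 14. Summing Manhattan distances along the two legs (13 → 8 → 14) gives a lower bound of 1 + 2 = 3 moves.
A route of 3 moves achieves this: 13 → 8 → 9 → 14.
Since 3 matches the lower bound, it is optimal.

3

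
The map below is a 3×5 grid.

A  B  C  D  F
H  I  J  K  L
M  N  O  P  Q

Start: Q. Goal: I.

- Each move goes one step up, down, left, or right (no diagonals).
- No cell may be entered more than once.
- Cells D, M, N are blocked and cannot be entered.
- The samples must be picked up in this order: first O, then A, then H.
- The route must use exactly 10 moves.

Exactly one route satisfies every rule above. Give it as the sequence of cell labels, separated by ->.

The waypoints must appear in the order O, A, H, with no cell reused.
Route from Q: up to L, left to K, down to P, left to O, 2× up (reaching C), 2× left (reaching A), down to H, right to I — 10 moves in all.
Check: order respected (O at step 4, A at step 8, H at step 9); 10 moves as required.

Q -> L -> K -> P -> O -> J -> C -> B -> A -> H -> I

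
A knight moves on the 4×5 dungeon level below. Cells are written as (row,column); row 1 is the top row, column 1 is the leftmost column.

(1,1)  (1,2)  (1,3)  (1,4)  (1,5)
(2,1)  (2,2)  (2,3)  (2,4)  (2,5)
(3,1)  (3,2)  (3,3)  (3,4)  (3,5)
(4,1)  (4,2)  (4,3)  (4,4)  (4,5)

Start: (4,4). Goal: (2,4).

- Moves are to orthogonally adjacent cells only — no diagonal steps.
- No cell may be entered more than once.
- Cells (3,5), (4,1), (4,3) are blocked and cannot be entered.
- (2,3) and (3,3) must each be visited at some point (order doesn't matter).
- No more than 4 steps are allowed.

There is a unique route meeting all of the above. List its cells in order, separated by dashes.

The budget equals the shortest possible length, so every move has to be on a shortest route through the required cells.
Route from (4,4): up to (3,4), left to (3,3), up to (2,3), right to (2,4) — 4 moves in all.
Check: all required cells visited; 4 ≤ 4 moves.

(4,4) - (3,4) - (3,3) - (2,3) - (2,4)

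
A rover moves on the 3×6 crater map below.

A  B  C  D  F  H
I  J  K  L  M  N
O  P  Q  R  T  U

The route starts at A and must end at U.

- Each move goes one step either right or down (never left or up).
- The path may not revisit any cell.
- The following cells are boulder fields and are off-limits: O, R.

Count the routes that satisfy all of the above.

11

A right/down-only route from A to U makes exactly 2 down-moves and 5 right-moves in some order.
With no other constraints that would be C(7,2) = 21 routes.
Subtract routes through each blocked cell (inclusion–exclusion for overlaps): − through O: 1 − through R: 10 + through O&R: 1 → 11.
That gives 11 routes.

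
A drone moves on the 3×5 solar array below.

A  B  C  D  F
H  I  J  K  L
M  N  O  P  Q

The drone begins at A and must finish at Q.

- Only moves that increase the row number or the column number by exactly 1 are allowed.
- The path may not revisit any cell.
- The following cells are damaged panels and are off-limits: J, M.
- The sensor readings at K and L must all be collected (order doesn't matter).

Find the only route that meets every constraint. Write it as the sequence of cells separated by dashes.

A - B - C - D - K - L - Q

Moves only go right or down, so the column and row indices never decrease.
Route from A: 3× right (reaching D), down to K, right to L, down to Q — 6 moves in all.
Check: all required cells visited.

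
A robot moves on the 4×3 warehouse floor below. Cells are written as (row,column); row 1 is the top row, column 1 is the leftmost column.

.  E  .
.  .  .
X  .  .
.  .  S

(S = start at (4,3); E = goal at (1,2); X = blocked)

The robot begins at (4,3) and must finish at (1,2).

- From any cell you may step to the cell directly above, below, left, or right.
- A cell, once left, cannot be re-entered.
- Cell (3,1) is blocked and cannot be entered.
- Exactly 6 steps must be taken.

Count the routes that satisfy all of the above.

7

Need simple routes of exactly 6 moves from (4,3) to (1,2) (Manhattan distance 4, so 1 moves are spent on a detour and 1 undoing it).
Enumerating: (4,3) (3,3) (2,3) (2,2) (2,1) (1,1) (1,2) | (4,3) (3,3) (3,2) (2,2) (2,1) (1,1) (1,2) | (4,3) (3,3) (3,2) (2,2) (2,3) (1,3) (1,2) | (4,3) (4,2) (3,2) (2,2) (2,1) (1,1) (1,2) | (4,3) (4,2) (3,2) (2,2) (2,3) (1,3) (1,2) | (4,3) (4,2) (3,2) (3,3) (2,3) (1,3) (1,2) | (4,3) (4,2) (3,2) (3,3) (2,3) (2,2) (1,2).
That gives 7 routes.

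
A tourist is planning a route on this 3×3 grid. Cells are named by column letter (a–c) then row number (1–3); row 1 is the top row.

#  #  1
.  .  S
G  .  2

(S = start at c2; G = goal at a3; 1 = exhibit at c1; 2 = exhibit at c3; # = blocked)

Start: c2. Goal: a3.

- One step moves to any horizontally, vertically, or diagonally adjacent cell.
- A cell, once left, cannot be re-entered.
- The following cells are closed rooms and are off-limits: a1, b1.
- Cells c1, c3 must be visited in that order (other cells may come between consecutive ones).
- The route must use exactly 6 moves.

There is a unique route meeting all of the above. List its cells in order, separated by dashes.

The waypoints must appear in the order c1, c3, with no cell reused.
Route from c2: up 1 to c1, down-left 1 to b2, down-right 1 to c3, left 1 to b3, up-left 1 to a2, down 1 to a3 — 6 moves in all.
Check: order respected (1 at step 1, 2 at step 3); 6 moves as required.

c2 - c1 - b2 - c3 - b3 - a2 - a3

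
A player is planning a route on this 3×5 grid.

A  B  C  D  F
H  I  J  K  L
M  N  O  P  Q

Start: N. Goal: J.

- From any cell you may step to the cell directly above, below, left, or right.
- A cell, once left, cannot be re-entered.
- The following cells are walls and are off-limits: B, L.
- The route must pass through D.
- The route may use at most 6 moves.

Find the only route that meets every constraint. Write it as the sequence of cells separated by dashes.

Any route must reach D and still end at J within 6 moves, so the order of the required stops is forced.
Route from N: right 2 to P, up 2 to D, left 1 to C, down 1 to J — 6 moves in all.
Check: all required cells visited; 6 ≤ 6 moves.

N - O - P - K - D - C - J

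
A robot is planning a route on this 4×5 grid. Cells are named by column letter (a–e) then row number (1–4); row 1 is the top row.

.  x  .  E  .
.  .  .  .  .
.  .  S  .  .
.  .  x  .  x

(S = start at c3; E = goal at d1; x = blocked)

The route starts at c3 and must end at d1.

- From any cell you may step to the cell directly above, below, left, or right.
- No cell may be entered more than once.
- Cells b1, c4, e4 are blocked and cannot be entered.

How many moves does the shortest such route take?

3

The Manhattan distance from c3 to d1 is |3−1| + |3−4| = 3, so at least 3 moves are needed.
A route of 3 moves achieves this: c3 → c2 → c1 → d1.
Since 3 matches the lower bound, it is optimal.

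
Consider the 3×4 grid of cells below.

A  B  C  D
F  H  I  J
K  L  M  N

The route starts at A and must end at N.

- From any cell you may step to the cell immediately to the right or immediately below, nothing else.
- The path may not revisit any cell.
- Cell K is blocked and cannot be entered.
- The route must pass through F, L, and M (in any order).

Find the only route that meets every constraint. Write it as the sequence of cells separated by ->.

Moves only go right or down, so the column and row indices never decrease.
Route from A: down 1 to F, right 1 to H, down 1 to L, right 2 to N — 5 moves in all.
Check: all required cells visited.

A -> F -> H -> L -> M -> N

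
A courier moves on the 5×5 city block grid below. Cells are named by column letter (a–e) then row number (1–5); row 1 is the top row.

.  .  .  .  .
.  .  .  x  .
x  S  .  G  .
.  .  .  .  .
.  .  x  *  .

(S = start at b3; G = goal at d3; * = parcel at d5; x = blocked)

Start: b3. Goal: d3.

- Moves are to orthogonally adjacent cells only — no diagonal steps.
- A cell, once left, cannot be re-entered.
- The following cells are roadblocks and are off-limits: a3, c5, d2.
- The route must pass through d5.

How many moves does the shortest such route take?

Any route passes through d5 somewhere between b3 and d3. Summing Manhattan distances along the two legs (b3 → d5 → d3) gives a lower bound of 4 + 2 = 6 moves.
The shortest route satisfying every rule uses 8 moves: b3 → b4 → c4 → d4 → d5 → e5 → e4 → e3 → d3.
The bound of 6 isn't tight here; checking systematically, no route of length 6 through 7 satisfies every constraint, so 8 is the minimum.

8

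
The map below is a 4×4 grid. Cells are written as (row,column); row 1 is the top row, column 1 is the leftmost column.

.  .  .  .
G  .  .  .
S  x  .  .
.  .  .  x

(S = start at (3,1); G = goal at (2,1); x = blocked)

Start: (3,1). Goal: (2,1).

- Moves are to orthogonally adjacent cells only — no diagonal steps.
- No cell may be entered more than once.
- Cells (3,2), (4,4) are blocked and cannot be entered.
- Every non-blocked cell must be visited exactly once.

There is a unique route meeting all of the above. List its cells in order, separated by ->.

Need to visit all 14 open cells exactly once, starting at (3,1) and ending at (2,1).
Cell (1,4) has only two open neighbours ((2,4) and (1,3)), so the path must pass straight through it: one of those is the cell it's entered from and the other is where it exits.
Route from (3,1): down to (4,1), 2× right (reaching (4,3)), up to (3,3), right to (3,4), 2× up (reaching (1,4)), left to (1,3), down to (2,3), left to (2,2), up to (1,2), left to (1,1), down to (2,1) — 13 moves in all.
Check: all 14 open cells covered.

(3,1) -> (4,1) -> (4,2) -> (4,3) -> (3,3) -> (3,4) -> (2,4) -> (1,4) -> (1,3) -> (2,3) -> (2,2) -> (1,2) -> (1,1) -> (2,1)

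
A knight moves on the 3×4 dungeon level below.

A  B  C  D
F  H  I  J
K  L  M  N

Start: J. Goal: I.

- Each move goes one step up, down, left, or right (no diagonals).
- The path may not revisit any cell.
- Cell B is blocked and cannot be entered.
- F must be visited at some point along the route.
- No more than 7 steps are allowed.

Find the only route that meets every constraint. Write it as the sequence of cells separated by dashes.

J - N - M - L - K - F - H - I

Any route must reach F and still end at I within 7 moves, so the order of the required stops is forced.
Route from J: down to N, 3× left (reaching K), up to F, 2× right (reaching I) — 7 moves in all.
Check: all required cells visited; 7 ≤ 7 moves.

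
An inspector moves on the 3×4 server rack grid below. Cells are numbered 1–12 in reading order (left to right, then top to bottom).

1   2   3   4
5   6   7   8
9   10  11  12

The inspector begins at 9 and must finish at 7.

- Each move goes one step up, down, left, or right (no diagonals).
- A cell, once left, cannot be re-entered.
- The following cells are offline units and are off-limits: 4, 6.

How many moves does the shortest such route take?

3

The Manhattan distance from 9 to 7 is |3−2| + |1−3| = 3, so at least 3 moves are needed.
A route of 3 moves achieves this: 9 → 10 → 11 → 7.
Since 3 matches the lower bound, it is optimal.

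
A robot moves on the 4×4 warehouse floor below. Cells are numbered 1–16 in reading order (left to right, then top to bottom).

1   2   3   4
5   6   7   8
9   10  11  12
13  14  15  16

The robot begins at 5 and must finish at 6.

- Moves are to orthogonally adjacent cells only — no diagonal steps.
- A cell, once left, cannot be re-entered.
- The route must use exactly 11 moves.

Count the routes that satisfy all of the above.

Need simple routes of exactly 11 moves from 5 to 6 (Manhattan distance 1, so 5 moves are spent on a detour and 5 undoing it).
Branch systematically from the start, pruning whenever the remaining move budget drops below the Manhattan distance to 6 or differs from it in parity. Grouping the completions by first move — via 1: 10; via 9: 25 (no valid completion starts via 6) — and summing: 10 + 25 = 35.
That gives 35 routes.

35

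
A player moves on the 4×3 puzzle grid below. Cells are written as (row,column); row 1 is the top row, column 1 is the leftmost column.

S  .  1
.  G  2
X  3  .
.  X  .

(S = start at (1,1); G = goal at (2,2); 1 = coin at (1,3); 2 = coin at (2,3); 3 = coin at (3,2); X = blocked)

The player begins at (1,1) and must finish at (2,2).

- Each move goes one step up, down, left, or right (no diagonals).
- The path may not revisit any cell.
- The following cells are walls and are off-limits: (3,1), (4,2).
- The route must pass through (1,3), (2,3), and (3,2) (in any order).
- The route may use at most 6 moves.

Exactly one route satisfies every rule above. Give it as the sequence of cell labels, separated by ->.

(1,1) -> (1,2) -> (1,3) -> (2,3) -> (3,3) -> (3,2) -> (2,2)

The 6-move cap with required stops at (1,3), (2,3), (3,2) leaves no slack for detours.
Route from (1,1): 2× right (reaching (1,3)), 2× down (reaching (3,3)), left to (3,2), up to (2,2) — 6 moves in all.
Check: all required cells visited; 6 ≤ 6 moves.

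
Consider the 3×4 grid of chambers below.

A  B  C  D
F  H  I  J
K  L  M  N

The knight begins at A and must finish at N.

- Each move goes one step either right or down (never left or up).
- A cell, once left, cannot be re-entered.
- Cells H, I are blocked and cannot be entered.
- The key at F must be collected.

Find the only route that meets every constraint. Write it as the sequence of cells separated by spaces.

Moves only go right or down, so the column and row indices never decrease.
Route from A: 2× down (reaching K), 3× right (reaching N) — 5 moves in all.
Check: all required cells visited.

A F K L M N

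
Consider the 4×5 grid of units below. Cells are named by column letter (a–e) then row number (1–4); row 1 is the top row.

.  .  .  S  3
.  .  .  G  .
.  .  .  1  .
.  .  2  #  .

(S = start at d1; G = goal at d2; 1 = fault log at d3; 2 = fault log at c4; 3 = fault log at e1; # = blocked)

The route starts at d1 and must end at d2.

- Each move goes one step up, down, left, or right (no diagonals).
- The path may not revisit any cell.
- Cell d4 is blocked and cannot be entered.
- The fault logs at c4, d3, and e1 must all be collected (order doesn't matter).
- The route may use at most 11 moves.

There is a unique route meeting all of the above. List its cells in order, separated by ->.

Any route must reach c4, d3, and e1 and still end at d2 within 11 moves, so the order of the required stops is forced.
Route from d1: right to e1, 2× down (reaching e3), 2× left (reaching c3), down to c4, left to b4, 2× up (reaching b2), 2× right (reaching d2) — 11 moves in all.
Check: all required cells visited; 11 ≤ 11 moves.

d1 -> e1 -> e2 -> e3 -> d3 -> c3 -> c4 -> b4 -> b3 -> b2 -> c2 -> d2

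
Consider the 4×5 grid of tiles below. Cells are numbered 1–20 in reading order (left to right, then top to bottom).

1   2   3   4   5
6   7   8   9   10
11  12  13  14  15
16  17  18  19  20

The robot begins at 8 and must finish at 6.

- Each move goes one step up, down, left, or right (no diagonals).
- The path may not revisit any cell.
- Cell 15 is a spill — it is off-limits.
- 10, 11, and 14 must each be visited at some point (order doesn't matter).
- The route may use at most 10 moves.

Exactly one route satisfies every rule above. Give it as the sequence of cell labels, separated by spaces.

8 3 4 5 10 9 14 13 12 11 6

Any route must reach 10, 11, and 14 and still end at 6 within 10 moves, so the order of the required stops is forced.
Route from 8: up to 3, 2× right (reaching 5), down to 10, left to 9, down to 14, 3× left (reaching 11), up to 6 — 10 moves in all.
Check: all required cells visited; 10 ≤ 10 moves.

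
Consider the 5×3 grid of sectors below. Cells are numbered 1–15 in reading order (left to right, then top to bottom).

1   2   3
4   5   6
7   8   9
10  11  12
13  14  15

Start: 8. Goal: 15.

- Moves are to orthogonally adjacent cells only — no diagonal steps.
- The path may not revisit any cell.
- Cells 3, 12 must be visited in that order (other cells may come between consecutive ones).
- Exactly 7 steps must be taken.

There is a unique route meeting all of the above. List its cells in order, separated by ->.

8 -> 5 -> 2 -> 3 -> 6 -> 9 -> 12 -> 15

The waypoints must appear in the order 3, 12, with no cell reused.
Route from 8: 2× up (reaching 2), right to 3, 4× down (reaching 15) — 7 moves in all.
Check: order respected (3 at step 3, 12 at step 6); 7 moves as required.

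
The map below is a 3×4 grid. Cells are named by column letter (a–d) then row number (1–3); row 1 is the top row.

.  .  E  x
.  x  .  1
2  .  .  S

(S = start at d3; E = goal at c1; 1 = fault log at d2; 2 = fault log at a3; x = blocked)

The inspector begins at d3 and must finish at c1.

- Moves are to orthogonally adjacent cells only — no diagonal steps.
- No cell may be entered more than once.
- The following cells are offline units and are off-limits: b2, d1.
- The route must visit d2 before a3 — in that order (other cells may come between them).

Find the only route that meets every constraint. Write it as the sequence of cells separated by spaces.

The waypoints must appear in the order d2, a3, with no cell reused.
Route from d3: up 1 to d2, left 1 to c2, down 1 to c3, left 2 to a3, up 2 to a1, right 2 to c1 — 9 moves in all.
Check: order respected (1 at step 1, 2 at step 5).

d3 d2 c2 c3 b3 a3 a2 a1 b1 c1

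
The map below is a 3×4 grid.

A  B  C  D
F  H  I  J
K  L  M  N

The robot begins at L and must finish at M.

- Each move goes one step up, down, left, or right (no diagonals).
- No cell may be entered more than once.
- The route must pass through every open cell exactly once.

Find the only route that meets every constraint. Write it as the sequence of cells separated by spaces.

L K F A B H I C D J N M

Need to visit all 12 open cells exactly once, starting at L and ending at M.
Cell D has only two open neighbours (J and C), so the path must pass straight through it: one of those is the cell it's entered from and the other is where it exits.
Route from L: left 1 to K, up 2 to A, right 1 to B, down 1 to H, right 1 to I, up 1 to C, right 1 to D, down 2 to N, left 1 to M — 11 moves in all.
Check: all 12 open cells covered.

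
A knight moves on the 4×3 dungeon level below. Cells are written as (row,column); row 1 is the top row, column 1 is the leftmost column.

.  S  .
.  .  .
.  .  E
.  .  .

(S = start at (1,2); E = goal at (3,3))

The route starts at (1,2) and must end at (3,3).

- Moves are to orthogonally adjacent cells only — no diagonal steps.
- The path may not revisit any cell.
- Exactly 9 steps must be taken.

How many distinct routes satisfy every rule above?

Need simple routes of exactly 9 moves from (1,2) to (3,3) (Manhattan distance 3, so 3 moves are spent on a detour and 3 undoing it).
Enumerating: (1,2) (1,1) (2,1) (3,1) (4,1) (4,2) (3,2) (2,2) (2,3) (3,3) | (1,2) (1,1) (2,1) (2,2) (3,2) (3,1) (4,1) (4,2) (4,3) (3,3) | (1,2) (1,3) (2,3) (2,2) (3,2) (3,1) (4,1) (4,2) (4,3) (3,3) | (1,2) (1,3) (2,3) (2,2) (2,1) (3,1) (4,1) (4,2) (3,2) (3,3) | (1,2) (1,3) (2,3) (2,2) (2,1) (3,1) (4,1) (4,2) (4,3) (3,3) | (1,2) (1,3) (2,3) (2,2) (2,1) (3,1) (3,2) (4,2) (4,3) (3,3).
That gives 6 routes.

6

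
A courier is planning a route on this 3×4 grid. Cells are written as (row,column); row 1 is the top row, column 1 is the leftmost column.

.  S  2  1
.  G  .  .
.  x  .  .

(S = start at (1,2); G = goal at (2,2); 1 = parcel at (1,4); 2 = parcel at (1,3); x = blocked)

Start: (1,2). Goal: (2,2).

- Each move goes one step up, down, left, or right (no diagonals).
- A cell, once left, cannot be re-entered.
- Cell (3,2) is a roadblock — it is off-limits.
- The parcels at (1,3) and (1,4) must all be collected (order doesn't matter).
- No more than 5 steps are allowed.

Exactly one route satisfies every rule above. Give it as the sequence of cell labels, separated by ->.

(1,2) -> (1,3) -> (1,4) -> (2,4) -> (2,3) -> (2,2)

The 5-move cap with required stops at (1,3), (1,4) leaves no slack for detours.
Route from (1,2): right 2 to (1,4), down 1 to (2,4), left 2 to (2,2) — 5 moves in all.
Check: all required cells visited; 5 ≤ 5 moves.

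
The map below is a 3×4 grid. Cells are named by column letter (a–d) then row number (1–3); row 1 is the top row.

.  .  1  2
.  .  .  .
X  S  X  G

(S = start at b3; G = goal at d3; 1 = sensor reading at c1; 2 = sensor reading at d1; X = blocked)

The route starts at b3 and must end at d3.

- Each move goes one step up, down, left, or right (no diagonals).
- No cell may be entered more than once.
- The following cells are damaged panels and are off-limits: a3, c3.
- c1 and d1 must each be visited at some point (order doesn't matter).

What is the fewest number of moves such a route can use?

6

Any route passes through c1 and d1 in some order between b3 and d3. Summing Manhattan distances along each leg and taking the cheapest ordering (b3 → c1 → d1 → d3) gives a lower bound of 3 + 1 + 2 = 6 moves.
A route of 6 moves achieves this: b3 → b2 → b1 → c1 → d1 → d2 → d3.
Since 6 matches the lower bound, it is optimal.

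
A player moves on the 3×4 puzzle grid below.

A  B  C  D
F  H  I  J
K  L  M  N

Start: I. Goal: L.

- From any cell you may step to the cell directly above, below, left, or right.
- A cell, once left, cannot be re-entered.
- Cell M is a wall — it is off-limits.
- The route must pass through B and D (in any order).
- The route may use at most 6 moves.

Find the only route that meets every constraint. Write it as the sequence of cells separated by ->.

The budget equals the shortest possible length, so every move has to be on a shortest route through the required cells.
Route from I: right to J, up to D, 2× left (reaching B), 2× down (reaching L) — 6 moves in all.
Check: all required cells visited; 6 ≤ 6 moves.

I -> J -> D -> C -> B -> H -> L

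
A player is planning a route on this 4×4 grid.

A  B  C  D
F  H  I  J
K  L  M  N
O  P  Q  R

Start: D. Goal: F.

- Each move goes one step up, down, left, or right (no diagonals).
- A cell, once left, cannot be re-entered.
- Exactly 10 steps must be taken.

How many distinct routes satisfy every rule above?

42

Need simple routes of exactly 10 moves from D to F (Manhattan distance 4, so 3 moves are spent on a detour and 3 undoing it).
Branch systematically from the start, pruning whenever the remaining move budget drops below the Manhattan distance to F or differs from it in parity. Grouping the completions by first move — via J: 21; via C: 21 — and summing: 21 + 21 = 42.
That gives 42 routes.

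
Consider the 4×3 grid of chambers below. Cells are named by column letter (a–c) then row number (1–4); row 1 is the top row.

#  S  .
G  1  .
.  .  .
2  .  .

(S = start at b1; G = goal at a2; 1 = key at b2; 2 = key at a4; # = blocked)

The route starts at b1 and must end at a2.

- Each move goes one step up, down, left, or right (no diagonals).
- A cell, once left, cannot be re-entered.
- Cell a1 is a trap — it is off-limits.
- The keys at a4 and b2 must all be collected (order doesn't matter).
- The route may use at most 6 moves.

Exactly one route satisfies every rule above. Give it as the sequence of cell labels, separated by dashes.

b1 - b2 - b3 - b4 - a4 - a3 - a2

The 6-move cap with required stops at a4, b2 leaves no slack for detours.
Route from b1: 3× down (reaching b4), left to a4, 2× up (reaching a2) — 6 moves in all.
Check: all required cells visited; 6 ≤ 6 moves.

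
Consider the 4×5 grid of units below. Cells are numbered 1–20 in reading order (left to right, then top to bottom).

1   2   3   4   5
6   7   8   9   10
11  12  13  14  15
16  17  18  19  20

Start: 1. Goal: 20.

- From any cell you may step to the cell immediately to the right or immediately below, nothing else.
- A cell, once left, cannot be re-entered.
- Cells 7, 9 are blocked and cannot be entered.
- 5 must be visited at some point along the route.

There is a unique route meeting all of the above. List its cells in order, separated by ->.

1 -> 2 -> 3 -> 4 -> 5 -> 10 -> 15 -> 20

Moves only go right or down, so the column and row indices never decrease.
Route from 1: right 4 to 5, down 3 to 20 — 7 moves in all.
Check: all required cells visited.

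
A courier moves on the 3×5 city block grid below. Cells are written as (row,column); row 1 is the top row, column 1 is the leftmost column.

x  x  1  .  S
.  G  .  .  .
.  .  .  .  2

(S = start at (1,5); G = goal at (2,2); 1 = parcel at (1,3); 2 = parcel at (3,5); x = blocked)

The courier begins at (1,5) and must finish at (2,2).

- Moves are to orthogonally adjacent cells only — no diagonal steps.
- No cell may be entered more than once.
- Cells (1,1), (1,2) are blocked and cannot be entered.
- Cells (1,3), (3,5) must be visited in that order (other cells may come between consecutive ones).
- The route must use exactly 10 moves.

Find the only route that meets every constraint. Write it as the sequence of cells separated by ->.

(1,5) -> (1,4) -> (1,3) -> (2,3) -> (2,4) -> (2,5) -> (3,5) -> (3,4) -> (3,3) -> (3,2) -> (2,2)

The waypoints must appear in the order (1,3), (3,5), with no cell reused.
Route from (1,5): 2× left (reaching (1,3)), down to (2,3), 2× right (reaching (2,5)), down to (3,5), 3× left (reaching (3,2)), up to (2,2) — 10 moves in all.
Check: order respected (1 at step 2, 2 at step 6); 10 moves as required.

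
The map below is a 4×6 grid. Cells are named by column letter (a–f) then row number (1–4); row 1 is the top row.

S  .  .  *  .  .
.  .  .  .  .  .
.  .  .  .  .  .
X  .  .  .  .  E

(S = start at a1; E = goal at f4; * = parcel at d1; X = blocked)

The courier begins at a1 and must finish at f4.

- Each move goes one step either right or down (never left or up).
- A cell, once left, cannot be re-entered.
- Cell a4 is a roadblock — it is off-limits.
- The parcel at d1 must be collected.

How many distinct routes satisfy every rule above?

10

A right/down-only route from a1 to f4 makes exactly 3 down-moves and 5 right-moves in some order.
With no other constraints that would be C(8,3) = 56 routes.
Split at d1 and multiply the segment counts (each segment already excludes blocked cells): a1→d1: 1; d1→f4: 10; product = 10.
That gives 10 routes.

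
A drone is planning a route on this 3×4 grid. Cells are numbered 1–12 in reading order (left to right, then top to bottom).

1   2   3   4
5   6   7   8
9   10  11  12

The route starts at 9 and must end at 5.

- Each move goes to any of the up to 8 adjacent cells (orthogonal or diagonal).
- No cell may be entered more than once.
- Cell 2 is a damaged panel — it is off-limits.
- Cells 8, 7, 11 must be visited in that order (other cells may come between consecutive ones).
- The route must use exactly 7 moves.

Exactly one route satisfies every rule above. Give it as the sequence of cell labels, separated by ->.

The waypoints must appear in the order 8, 7, 11, with no cell reused.
Route from 9: 2× up-right (reaching 3), down-right to 8, left to 7, down to 11, left to 10, up-left to 5 — 7 moves in all.
Check: order respected (8 at step 3, 7 at step 4, 11 at step 5); 7 moves as required.

9 -> 6 -> 3 -> 8 -> 7 -> 11 -> 10 -> 5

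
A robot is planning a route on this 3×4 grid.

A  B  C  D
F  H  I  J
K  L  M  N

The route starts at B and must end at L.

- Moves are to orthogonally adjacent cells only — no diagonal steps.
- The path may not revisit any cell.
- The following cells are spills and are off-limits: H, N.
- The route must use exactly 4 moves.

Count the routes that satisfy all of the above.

Need simple routes of exactly 4 moves from B to L (Manhattan distance 2, so 1 moves are spent on a detour and 1 undoing it).
Enumerating: B A F K L | B C I M L.
That gives 2 routes.

2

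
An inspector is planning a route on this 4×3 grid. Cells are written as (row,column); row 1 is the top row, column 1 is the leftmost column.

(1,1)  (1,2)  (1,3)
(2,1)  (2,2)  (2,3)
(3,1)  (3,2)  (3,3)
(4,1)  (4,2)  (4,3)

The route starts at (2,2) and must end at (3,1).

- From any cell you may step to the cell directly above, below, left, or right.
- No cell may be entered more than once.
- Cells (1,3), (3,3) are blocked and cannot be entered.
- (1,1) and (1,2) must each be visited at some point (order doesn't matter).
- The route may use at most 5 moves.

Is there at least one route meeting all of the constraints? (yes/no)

yes

One route that works: (2,2) → (1,2) → (1,1) → (2,1) → (3,1).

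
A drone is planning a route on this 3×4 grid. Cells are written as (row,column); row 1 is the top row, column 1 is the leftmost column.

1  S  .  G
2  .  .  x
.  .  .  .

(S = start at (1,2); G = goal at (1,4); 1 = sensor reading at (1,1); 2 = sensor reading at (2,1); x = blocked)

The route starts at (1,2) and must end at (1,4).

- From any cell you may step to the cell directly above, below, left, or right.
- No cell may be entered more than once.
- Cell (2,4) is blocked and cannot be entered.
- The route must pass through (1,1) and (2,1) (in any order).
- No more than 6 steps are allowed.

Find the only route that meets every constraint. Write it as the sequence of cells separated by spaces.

(1,2) (1,1) (2,1) (2,2) (2,3) (1,3) (1,4)

Any route must reach (1,1) and (2,1) and still end at (1,4) within 6 moves, so the order of the required stops is forced.
Route from (1,2): left to (1,1), down to (2,1), 2× right (reaching (2,3)), up to (1,3), right to (1,4) — 6 moves in all.
Check: all required cells visited; 6 ≤ 6 moves.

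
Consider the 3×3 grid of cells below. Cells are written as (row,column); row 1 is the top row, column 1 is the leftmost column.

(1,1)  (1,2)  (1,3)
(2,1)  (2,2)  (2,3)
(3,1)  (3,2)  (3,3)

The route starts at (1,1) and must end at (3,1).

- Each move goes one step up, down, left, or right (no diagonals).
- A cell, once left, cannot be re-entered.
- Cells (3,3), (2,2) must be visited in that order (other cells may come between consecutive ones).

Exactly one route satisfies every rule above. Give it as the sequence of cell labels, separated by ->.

(1,1) -> (1,2) -> (1,3) -> (2,3) -> (3,3) -> (3,2) -> (2,2) -> (2,1) -> (3,1)

The waypoints must appear in the order (3,3), (2,2), with no cell reused.
Route from (1,1): 2× right (reaching (1,3)), 2× down (reaching (3,3)), left to (3,2), up to (2,2), left to (2,1), down to (3,1) — 8 moves in all.
Check: order respected ((3,3) at step 4, (2,2) at step 6).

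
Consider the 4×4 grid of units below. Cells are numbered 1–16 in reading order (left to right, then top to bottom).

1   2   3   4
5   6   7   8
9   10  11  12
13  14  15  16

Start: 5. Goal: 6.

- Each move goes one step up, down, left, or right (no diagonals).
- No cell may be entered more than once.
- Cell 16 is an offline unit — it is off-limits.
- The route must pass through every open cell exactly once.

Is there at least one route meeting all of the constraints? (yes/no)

no

Colour the cells like a checkerboard: each orthogonal step flips colour, so a Hamiltonian route alternates colours. Here there are 7 cells of one colour and 8 of the other, with start on the opposite colour to the goal — the counts and endpoints can't be arranged into an alternating sequence of length 15, so no Hamiltonian route exists.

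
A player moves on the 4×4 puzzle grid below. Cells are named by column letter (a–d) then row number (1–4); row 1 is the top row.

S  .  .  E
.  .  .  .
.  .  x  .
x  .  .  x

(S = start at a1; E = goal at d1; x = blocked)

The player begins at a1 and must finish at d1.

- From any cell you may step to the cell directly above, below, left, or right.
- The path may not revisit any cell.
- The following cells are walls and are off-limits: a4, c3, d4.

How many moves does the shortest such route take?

3

The Manhattan distance from a1 to d1 is |1−1| + |1−4| = 3, so at least 3 moves are needed.
A route of 3 moves achieves this: a1 → b1 → c1 → d1.
Since 3 matches the lower bound, it is optimal.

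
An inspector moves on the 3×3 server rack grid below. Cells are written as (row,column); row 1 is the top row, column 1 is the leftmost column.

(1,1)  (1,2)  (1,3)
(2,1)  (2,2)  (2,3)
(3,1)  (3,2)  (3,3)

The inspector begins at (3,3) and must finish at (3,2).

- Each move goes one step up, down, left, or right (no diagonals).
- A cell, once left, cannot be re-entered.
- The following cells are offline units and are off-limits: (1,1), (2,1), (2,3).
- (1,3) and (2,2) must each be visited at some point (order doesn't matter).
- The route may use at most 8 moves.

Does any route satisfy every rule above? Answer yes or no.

(1,3) must be visited but has only one open neighbour ((1,2)), and it is neither the start nor the goal — the route would have to enter and leave through (1,2), re-entering it.

no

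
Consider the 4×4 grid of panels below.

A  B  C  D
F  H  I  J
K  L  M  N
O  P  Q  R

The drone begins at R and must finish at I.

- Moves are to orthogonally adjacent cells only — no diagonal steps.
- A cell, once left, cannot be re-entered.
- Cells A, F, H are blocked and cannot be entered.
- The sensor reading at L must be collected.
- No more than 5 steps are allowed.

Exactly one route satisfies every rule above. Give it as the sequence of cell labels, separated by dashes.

The budget equals the shortest possible length, so every move has to be on a shortest route through the required cells.
Route from R: left 2 to P, up 1 to L, right 1 to M, up 1 to I — 5 moves in all.
Check: all required cells visited; 5 ≤ 5 moves.

R - Q - P - L - M - I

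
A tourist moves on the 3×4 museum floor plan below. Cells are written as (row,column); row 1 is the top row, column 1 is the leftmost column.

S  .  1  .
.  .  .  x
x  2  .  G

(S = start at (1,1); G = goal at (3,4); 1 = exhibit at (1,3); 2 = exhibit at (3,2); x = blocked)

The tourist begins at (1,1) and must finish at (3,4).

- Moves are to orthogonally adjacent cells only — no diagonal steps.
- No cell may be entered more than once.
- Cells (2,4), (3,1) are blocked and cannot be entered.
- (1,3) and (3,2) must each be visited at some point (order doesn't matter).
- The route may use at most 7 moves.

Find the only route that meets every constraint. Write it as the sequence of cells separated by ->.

The 7-move cap with required stops at (1,3), (3,2) leaves no slack for detours.
Route from (1,1): right 2 to (1,3), down 1 to (2,3), left 1 to (2,2), down 1 to (3,2), right 2 to (3,4) — 7 moves in all.
Check: all required cells visited; 7 ≤ 7 moves.

(1,1) -> (1,2) -> (1,3) -> (2,3) -> (2,2) -> (3,2) -> (3,3) -> (3,4)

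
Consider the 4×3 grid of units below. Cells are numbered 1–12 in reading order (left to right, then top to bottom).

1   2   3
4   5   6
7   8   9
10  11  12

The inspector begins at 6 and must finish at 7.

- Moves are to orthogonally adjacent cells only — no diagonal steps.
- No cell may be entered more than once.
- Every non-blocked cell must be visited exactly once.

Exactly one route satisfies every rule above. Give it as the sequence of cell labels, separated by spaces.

6 3 2 1 4 5 8 9 12 11 10 7

Need to visit all 12 open cells exactly once, starting at 6 and ending at 7.
Cell 1 has only two open neighbours (4 and 2), so the path must pass straight through it: one of those is the cell it's entered from and the other is where it exits.
Route from 6: up to 3, 2× left (reaching 1), down to 4, right to 5, down to 8, right to 9, down to 12, 2× left (reaching 10), up to 7 — 11 moves in all.
Check: all 12 open cells covered.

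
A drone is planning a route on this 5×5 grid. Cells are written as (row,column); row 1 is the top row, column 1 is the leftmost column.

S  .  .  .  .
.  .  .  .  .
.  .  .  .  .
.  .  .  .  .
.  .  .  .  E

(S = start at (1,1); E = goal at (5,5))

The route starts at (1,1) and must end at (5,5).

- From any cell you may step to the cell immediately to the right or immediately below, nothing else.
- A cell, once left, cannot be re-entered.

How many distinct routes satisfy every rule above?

A right/down-only route from (1,1) to (5,5) makes exactly 4 down-moves and 4 right-moves in some order.
With no other constraints that would be C(8,4) = 70 routes.
That gives 70 routes.

70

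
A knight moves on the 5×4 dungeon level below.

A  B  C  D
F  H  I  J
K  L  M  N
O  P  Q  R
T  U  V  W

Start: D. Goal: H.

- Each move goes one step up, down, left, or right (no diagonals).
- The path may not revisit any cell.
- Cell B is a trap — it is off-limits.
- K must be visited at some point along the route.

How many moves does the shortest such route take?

7

Any route passes through K somewhere between D and H. Summing Manhattan distances along the two legs (D → K → H) gives a lower bound of 5 + 2 = 7 moves.
A route of 7 moves achieves this: D → J → N → M → L → K → F → H.
Since 7 matches the lower bound, it is optimal.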